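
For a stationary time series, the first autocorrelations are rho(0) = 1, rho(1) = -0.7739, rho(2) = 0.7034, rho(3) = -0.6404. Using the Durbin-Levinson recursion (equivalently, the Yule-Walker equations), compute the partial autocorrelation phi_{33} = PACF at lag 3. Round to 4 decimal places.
\phi_{33} = -0.0969

The PACF at lag k is phi_{kk}, the last component of the solution
to the Yule-Walker system G_k phi = r_k where
  (G_k)_{ij} = rho(|i - j|), (r_k)_i = rho(i), i,j = 1..k.
Equivalently, Durbin-Levinson gives phi_{kk} iteratively:
  phi_{11} = rho(1)
  phi_{kk} = [rho(k) - sum_{j=1..k-1} phi_{k-1,j} rho(k-j)]
            / [1 - sum_{j=1..k-1} phi_{k-1,j} rho(j)],
  phi_{k,j} = phi_{k-1,j} - phi_{kk} phi_{k-1,k-j},  j = 1..k-1.
Step k = 1:
  phi_11 = rho(1) = -0.7739.
Step k = 2:
  phi_22 = [rho(2) - phi_11 rho(1)] / [1 - phi_11 rho(1)] = [0.7034 - (-0.7739)(-0.7739)] / [1 - (-0.7739)(-0.7739)]
         = 0.10447879 / 0.40107879 = 0.260494.
  Update: phi_21 = phi_11 - phi_22 phi_11 = -0.7739 - (0.260494)(-0.7739) = -0.572303.
Step k = 3:
  phi_33 = [rho(3) - phi_21 rho(2) - phi_22 rho(1)] / [1 - phi_21 rho(1) - phi_22 rho(2)]
    numerator   = -0.6404 - (-0.572303)(0.7034) - (0.260494)(-0.7739) = -0.03624518
    denominator = 1 - (-0.572303)(-0.7739) - (0.260494)(0.7034) = 0.37386265
  phi_33 = -0.03624518 / 0.37386265 = -0.0969.
Therefore phi_{33} = -0.0969.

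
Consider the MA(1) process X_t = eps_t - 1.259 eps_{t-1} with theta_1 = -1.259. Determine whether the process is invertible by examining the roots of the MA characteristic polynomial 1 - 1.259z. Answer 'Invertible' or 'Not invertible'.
\text{Not invertible}

The MA(q) characteristic polynomial is P(z) = 1 - 1.259z.
Invertibility requires all roots to lie outside the unit circle, i.e. |z| > 1 for every root.
This is linear in z: 1 + (-1.259) z = 0  =>  z = -1/(-1.259) = 0.794281,  |z| = 0.794281.
Moduli of all roots: 0.7943.
All moduli strictly greater than 1? No.
Verdict: Not invertible.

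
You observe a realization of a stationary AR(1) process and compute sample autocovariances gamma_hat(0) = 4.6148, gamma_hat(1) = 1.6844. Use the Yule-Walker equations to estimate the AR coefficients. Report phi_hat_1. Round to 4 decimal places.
\hat\phi_{1} = 0.3650

The Yule-Walker equations for an AR(p) process read, in matrix form,
  Gamma_p phi = r_p,   with   (Gamma_p)_{ij} = gamma(|i - j|),
                       (r_p)_i = gamma(i),   i,j = 1..p.
Substitute the sample gammas (Toeplitz matrix and right-hand side of size 1):
  Gamma_p = [[4.6148]]
  r_p     = [1.6844]
With p = 1 this is the single equation gamma(0) phi_1 = gamma(1):
  phi_hat_1 = gamma(1) / gamma(0) = 1.6844 / 4.6148 = 0.3650.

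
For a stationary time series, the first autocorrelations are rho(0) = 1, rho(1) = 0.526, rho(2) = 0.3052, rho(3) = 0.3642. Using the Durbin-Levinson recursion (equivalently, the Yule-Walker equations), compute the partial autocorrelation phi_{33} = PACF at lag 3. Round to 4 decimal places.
\phi_{33} = 0.2621

The PACF at lag k is phi_{kk}, the last component of the solution
to the Yule-Walker system G_k phi = r_k where
  (G_k)_{ij} = rho(|i - j|), (r_k)_i = rho(i), i,j = 1..k.
Equivalently, Durbin-Levinson gives phi_{kk} iteratively:
  phi_{11} = rho(1)
  phi_{kk} = [rho(k) - sum_{j=1..k-1} phi_{k-1,j} rho(k-j)]
            / [1 - sum_{j=1..k-1} phi_{k-1,j} rho(j)],
  phi_{k,j} = phi_{k-1,j} - phi_{kk} phi_{k-1,k-j},  j = 1..k-1.
Step k = 1:
  phi_11 = rho(1) = 0.526.
Step k = 2:
  phi_22 = [rho(2) - phi_11 rho(1)] / [1 - phi_11 rho(1)] = [0.3052 - (0.526)(0.526)] / [1 - (0.526)(0.526)]
         = 0.028524 / 0.723324 = 0.039435.
  Update: phi_21 = phi_11 - phi_22 phi_11 = 0.526 - (0.039435)(0.526) = 0.505257.
Step k = 3:
  phi_33 = [rho(3) - phi_21 rho(2) - phi_22 rho(1)] / [1 - phi_21 rho(1) - phi_22 rho(2)]
    numerator   = 0.3642 - (0.505257)(0.3052) - (0.039435)(0.526) = 0.18925284
    denominator = 1 - (0.505257)(0.526) - (0.039435)(0.3052) = 0.72219917
  phi_33 = 0.18925284 / 0.72219917 = 0.2621.
Therefore phi_{33} = 0.2621.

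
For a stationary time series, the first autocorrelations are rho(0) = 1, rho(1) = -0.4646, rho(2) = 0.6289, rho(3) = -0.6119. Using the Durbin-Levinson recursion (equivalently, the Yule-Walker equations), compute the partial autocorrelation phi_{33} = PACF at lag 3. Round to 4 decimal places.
\phi_{33} = -0.4040

The PACF at lag k is phi_{kk}, the last component of the solution
to the Yule-Walker system G_k phi = r_k where
  (G_k)_{ij} = rho(|i - j|), (r_k)_i = rho(i), i,j = 1..k.
Equivalently, Durbin-Levinson gives phi_{kk} iteratively:
  phi_{11} = rho(1)
  phi_{kk} = [rho(k) - sum_{j=1..k-1} phi_{k-1,j} rho(k-j)]
            / [1 - sum_{j=1..k-1} phi_{k-1,j} rho(j)],
  phi_{k,j} = phi_{k-1,j} - phi_{kk} phi_{k-1,k-j},  j = 1..k-1.
Step k = 1:
  phi_11 = rho(1) = -0.4646.
Step k = 2:
  phi_22 = [rho(2) - phi_11 rho(1)] / [1 - phi_11 rho(1)] = [0.6289 - (-0.4646)(-0.4646)] / [1 - (-0.4646)(-0.4646)]
         = 0.41304684 / 0.78414684 = 0.526747.
  Update: phi_21 = phi_11 - phi_22 phi_11 = -0.4646 - (0.526747)(-0.4646) = -0.219873.
Step k = 3:
  phi_33 = [rho(3) - phi_21 rho(2) - phi_22 rho(1)] / [1 - phi_21 rho(1) - phi_22 rho(2)]
    numerator   = -0.6119 - (-0.219873)(0.6289) - (0.526747)(-0.4646) = -0.22889503
    denominator = 1 - (-0.219873)(-0.4646) - (0.526747)(0.6289) = 0.56657574
  phi_33 = -0.22889503 / 0.56657574 = -0.404.
Therefore phi_{33} = -0.4040.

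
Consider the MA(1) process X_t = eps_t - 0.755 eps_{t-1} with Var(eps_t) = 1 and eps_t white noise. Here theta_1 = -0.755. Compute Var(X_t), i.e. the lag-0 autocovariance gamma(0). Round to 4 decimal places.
\gamma(0) = 1.5700

For an MA(q) process X_t = eps_t + sum_i theta_i eps_{t-i} with
Var(eps_t) = sigma^2, the variance is
  gamma(0) = sigma^2 * (1 + sum_i theta_i^2).
  sum_i theta_i^2 = (-0.755)^2 = 0.570025.
  gamma(0) = 1 * (1 + 0.570025) = 1 * 1.570025 = 1.570025, which rounds to 1.5700.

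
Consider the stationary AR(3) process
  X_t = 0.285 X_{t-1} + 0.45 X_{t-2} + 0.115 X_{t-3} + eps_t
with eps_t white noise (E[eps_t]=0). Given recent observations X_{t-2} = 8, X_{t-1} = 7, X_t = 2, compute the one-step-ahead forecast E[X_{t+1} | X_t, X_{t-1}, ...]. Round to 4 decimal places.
E[X_{t+1} \mid \mathcal F_t] = 4.6400

For an AR(p) model X_t = c + sum_i phi_i X_{t-i} + eps_t, the
one-step-ahead conditional mean is
  E[X_{t+1} | X_t, ...] = c + sum_i phi_i X_{t+1-i}.
Substitute known values:
  E[X_{t+1} | ...] = (0.285) * (2) + (0.45) * (7) + (0.115) * (8)
                   = 4.6400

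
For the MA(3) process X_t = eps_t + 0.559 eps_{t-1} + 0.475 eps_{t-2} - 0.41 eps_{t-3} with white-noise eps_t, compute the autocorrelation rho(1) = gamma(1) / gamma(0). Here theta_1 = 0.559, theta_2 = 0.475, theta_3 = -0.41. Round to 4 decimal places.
\rho(1) = 0.3691

For an MA(q) process with theta_0 = 1, the autocovariance is
  gamma(k) = sigma^2 * sum_{i=0..q-k} theta_i * theta_{i+k},
and rho(k) = gamma(k) / gamma(0). Sigma^2 cancels.
  numerator   = (1)*(0.559) + (0.559)*(0.475) + (0.475)*(-0.41) = 0.629775.
  denominator = (1)^2 + (0.559)^2 + (0.475)^2 + (-0.41)^2 = 1.706206.
  rho(1) = 0.629775 / 1.706206 = 0.3691.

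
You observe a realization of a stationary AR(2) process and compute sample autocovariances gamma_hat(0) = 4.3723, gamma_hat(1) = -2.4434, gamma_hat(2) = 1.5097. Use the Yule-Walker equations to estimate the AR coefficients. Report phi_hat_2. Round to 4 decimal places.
\hat\phi_{2} = 0.0480

The Yule-Walker equations for an AR(p) process read, in matrix form,
  Gamma_p phi = r_p,   with   (Gamma_p)_{ij} = gamma(|i - j|),
                       (r_p)_i = gamma(i),   i,j = 1..p.
Substitute the sample gammas (Toeplitz matrix and right-hand side of size 2):
  Gamma_p = [[4.3723, -2.4434], [-2.4434, 4.3723]]
  r_p     = [-2.4434, 1.5097]
Written out:
  4.3723 phi_1 - 2.4434 phi_2 = -2.4434
  -2.4434 phi_1 + 4.3723 phi_2 = 1.5097
Solve by Cramer's rule:
  det = gamma(0)^2 - gamma(1)^2 = (4.3723)^2 - (-2.4434)^2 = 19.11700729 - 5.97020356 = 13.14680373
  phi_hat_1 = [gamma(1) gamma(0) - gamma(1) gamma(2)] / det = [(-2.4434)(4.3723) - (-2.4434)(1.5097)] / 13.14680373 = -6.99447684 / 13.14680373 = -0.532
  phi_hat_2 = [gamma(0) gamma(2) - gamma(1)^2] / det = [(4.3723)(1.5097) - (-2.4434)^2] / 13.14680373 = 0.63065775 / 13.14680373 = 0.048
So phi_hat = [-0.5320, 0.0480].
Therefore phi_hat_2 = 0.0480.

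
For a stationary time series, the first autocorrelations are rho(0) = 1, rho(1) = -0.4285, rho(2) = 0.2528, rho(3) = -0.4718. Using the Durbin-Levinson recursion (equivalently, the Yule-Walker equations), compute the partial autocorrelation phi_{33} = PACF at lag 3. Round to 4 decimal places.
\phi_{33} = -0.4150

The PACF at lag k is phi_{kk}, the last component of the solution
to the Yule-Walker system G_k phi = r_k where
  (G_k)_{ij} = rho(|i - j|), (r_k)_i = rho(i), i,j = 1..k.
Equivalently, Durbin-Levinson gives phi_{kk} iteratively:
  phi_{11} = rho(1)
  phi_{kk} = [rho(k) - sum_{j=1..k-1} phi_{k-1,j} rho(k-j)]
            / [1 - sum_{j=1..k-1} phi_{k-1,j} rho(j)],
  phi_{k,j} = phi_{k-1,j} - phi_{kk} phi_{k-1,k-j},  j = 1..k-1.
Step k = 1:
  phi_11 = rho(1) = -0.4285.
Step k = 2:
  phi_22 = [rho(2) - phi_11 rho(1)] / [1 - phi_11 rho(1)] = [0.2528 - (-0.4285)(-0.4285)] / [1 - (-0.4285)(-0.4285)]
         = 0.06918775 / 0.81638775 = 0.084749.
  Update: phi_21 = phi_11 - phi_22 phi_11 = -0.4285 - (0.084749)(-0.4285) = -0.392185.
Step k = 3:
  phi_33 = [rho(3) - phi_21 rho(2) - phi_22 rho(1)] / [1 - phi_21 rho(1) - phi_22 rho(2)]
    numerator   = -0.4718 - (-0.392185)(0.2528) - (0.084749)(-0.4285) = -0.33634079
    denominator = 1 - (-0.392185)(-0.4285) - (0.084749)(0.2528) = 0.81052418
  phi_33 = -0.33634079 / 0.81052418 = -0.415.
Therefore phi_{33} = -0.4150.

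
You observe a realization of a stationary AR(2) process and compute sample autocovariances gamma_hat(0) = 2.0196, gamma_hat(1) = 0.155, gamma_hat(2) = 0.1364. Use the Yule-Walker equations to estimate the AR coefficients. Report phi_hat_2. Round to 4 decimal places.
\hat\phi_{2} = 0.0620

The Yule-Walker equations for an AR(p) process read, in matrix form,
  Gamma_p phi = r_p,   with   (Gamma_p)_{ij} = gamma(|i - j|),
                       (r_p)_i = gamma(i),   i,j = 1..p.
Substitute the sample gammas (Toeplitz matrix and right-hand side of size 2):
  Gamma_p = [[2.0196, 0.155], [0.155, 2.0196]]
  r_p     = [0.155, 0.1364]
Written out:
  2.0196 phi_1 + 0.155 phi_2 = 0.155
  0.155 phi_1 + 2.0196 phi_2 = 0.1364
Solve by Cramer's rule:
  det = gamma(0)^2 - gamma(1)^2 = (2.0196)^2 - (0.155)^2 = 4.07878416 - 0.024025 = 4.05475916
  phi_hat_1 = [gamma(1) gamma(0) - gamma(1) gamma(2)] / det = [(0.155)(2.0196) - (0.155)(0.1364)] / 4.05475916 = 0.291896 / 4.05475916 = 0.072
  phi_hat_2 = [gamma(0) gamma(2) - gamma(1)^2] / det = [(2.0196)(0.1364) - (0.155)^2] / 4.05475916 = 0.25144844 / 4.05475916 = 0.062
So phi_hat = [0.0720, 0.0620].
Therefore phi_hat_2 = 0.0620.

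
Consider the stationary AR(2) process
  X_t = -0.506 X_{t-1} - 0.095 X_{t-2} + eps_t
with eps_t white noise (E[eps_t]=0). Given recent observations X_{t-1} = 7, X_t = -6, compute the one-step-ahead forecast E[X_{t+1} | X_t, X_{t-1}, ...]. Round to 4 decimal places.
E[X_{t+1} \mid \mathcal F_t] = 2.3710

For an AR(p) model X_t = c + sum_i phi_i X_{t-i} + eps_t, the
one-step-ahead conditional mean is
  E[X_{t+1} | X_t, ...] = c + sum_i phi_i X_{t+1-i}.
Substitute known values:
  E[X_{t+1} | ...] = (-0.506) * (-6) + (-0.095) * (7)
                   = 2.3710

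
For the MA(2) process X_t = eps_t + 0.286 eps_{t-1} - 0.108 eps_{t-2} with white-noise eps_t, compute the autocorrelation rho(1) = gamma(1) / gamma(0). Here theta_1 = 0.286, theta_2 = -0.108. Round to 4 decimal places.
\rho(1) = 0.2333

For an MA(q) process with theta_0 = 1, the autocovariance is
  gamma(k) = sigma^2 * sum_{i=0..q-k} theta_i * theta_{i+k},
and rho(k) = gamma(k) / gamma(0). Sigma^2 cancels.
  numerator   = (1)*(0.286) + (0.286)*(-0.108) = 0.255112.
  denominator = (1)^2 + (0.286)^2 + (-0.108)^2 = 1.09346.
  rho(1) = 0.255112 / 1.09346 = 0.2333.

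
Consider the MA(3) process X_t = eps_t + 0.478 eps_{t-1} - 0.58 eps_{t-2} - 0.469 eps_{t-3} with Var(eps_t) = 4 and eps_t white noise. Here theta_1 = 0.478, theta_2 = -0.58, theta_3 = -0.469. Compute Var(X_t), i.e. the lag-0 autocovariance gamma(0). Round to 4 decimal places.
\gamma(0) = 7.1394

For an MA(q) process X_t = eps_t + sum_i theta_i eps_{t-i} with
Var(eps_t) = sigma^2, the variance is
  gamma(0) = sigma^2 * (1 + sum_i theta_i^2).
  sum_i theta_i^2 = (0.478)^2 + (-0.58)^2 + (-0.469)^2 = 0.228484 + 0.3364 + 0.219961 = 0.784845.
  gamma(0) = 4 * (1 + 0.784845) = 4 * 1.784845 = 7.13938, which rounds to 7.1394.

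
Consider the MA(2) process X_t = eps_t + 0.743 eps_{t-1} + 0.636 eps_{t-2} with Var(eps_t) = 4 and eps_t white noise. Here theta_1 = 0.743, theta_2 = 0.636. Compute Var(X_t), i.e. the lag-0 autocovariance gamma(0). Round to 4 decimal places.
\gamma(0) = 7.8262

For an MA(q) process X_t = eps_t + sum_i theta_i eps_{t-i} with
Var(eps_t) = sigma^2, the variance is
  gamma(0) = sigma^2 * (1 + sum_i theta_i^2).
  sum_i theta_i^2 = (0.743)^2 + (0.636)^2 = 0.552049 + 0.404496 = 0.956545.
  gamma(0) = 4 * (1 + 0.956545) = 4 * 1.956545 = 7.82618, which rounds to 7.8262.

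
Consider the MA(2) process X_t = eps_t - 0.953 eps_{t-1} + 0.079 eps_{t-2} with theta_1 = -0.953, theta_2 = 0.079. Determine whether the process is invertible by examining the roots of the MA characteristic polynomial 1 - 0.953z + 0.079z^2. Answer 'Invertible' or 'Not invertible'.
\text{Invertible}

The MA(q) characteristic polynomial is P(z) = 1 - 0.953z + 0.079z^2.
Invertibility requires all roots to lie outside the unit circle, i.e. |z| > 1 for every root.
Set 1 + (-0.953) z + (0.079) z^2 = 0, i.e. a z^2 + b z + c = 0 with a = 0.079, b = -0.953, c = 1.
Discriminant D = b^2 - 4ac = (-0.953)^2 - 4*(0.079)*1 = 0.908209 - (0.316) = 0.592209.
D >= 0, so the roots are real: z = (-b +/- sqrt(D)) / (2a) = (0.953 +/- 0.769551) / (0.158).
  z_1 = (0.953 + 0.769551) / (0.158) = 10.9022,   |z_1| = 10.9022.
  z_2 = (0.953 - 0.769551) / (0.158) = 1.1611,   |z_2| = 1.1611.
Moduli of all roots: 10.9022, 1.1611.
All moduli strictly greater than 1? Yes.
Verdict: Invertible.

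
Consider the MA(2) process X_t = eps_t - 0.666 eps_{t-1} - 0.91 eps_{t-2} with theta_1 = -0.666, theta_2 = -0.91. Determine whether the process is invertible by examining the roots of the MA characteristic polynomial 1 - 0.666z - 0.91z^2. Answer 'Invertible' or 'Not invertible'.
\text{Not invertible}

The MA(q) characteristic polynomial is P(z) = 1 - 0.666z - 0.91z^2.
Invertibility requires all roots to lie outside the unit circle, i.e. |z| > 1 for every root.
Set 1 + (-0.666) z + (-0.91) z^2 = 0, i.e. a z^2 + b z + c = 0 with a = -0.91, b = -0.666, c = 1.
Discriminant D = b^2 - 4ac = (-0.666)^2 - 4*(-0.91)*1 = 0.443556 - (-3.64) = 4.083556.
D >= 0, so the roots are real: z = (-b +/- sqrt(D)) / (2a) = (0.666 +/- 2.020781) / (-1.82).
  z_1 = (0.666 + 2.020781) / (-1.82) = -1.4763,   |z_1| = 1.4763.
  z_2 = (0.666 - 2.020781) / (-1.82) = 0.7444,   |z_2| = 0.7444.
Moduli of all roots: 1.4763, 0.7444.
All moduli strictly greater than 1? No.
Verdict: Not invertible.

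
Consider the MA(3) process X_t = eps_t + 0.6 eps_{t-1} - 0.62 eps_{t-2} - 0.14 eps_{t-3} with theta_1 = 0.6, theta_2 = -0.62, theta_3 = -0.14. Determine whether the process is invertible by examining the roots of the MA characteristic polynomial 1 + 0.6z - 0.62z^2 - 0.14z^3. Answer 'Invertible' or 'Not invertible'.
\text{Not invertible}

The MA(q) characteristic polynomial is P(z) = 1 + 0.6z - 0.62z^2 - 0.14z^3.
Invertibility requires all roots to lie outside the unit circle, i.e. |z| > 1 for every root.
Degree 3: look for a simple real root z0 first, then factor out (1 - z/z0) and solve the remaining quadratic.
Testing z0 = -5: P(-5) = 1 + (0.6)(-5) + (-0.62)(-5)^2 + (-0.14)(-5)^3
  = 1 + (-3) + (-15.5) + (17.5) = 0.  So z_0 = -5 is a root, |z_0| = 5.
Divide out the factor (1 + 0.2 z) = (1 - z/z0) (since 1/z0 = -0.2):
  P(z) = (1 + 0.2 z)(1 + (0.4) z + (-0.7) z^2)
  [check: z-coef 0.4 - (-0.2) = 0.6; z^2-coef -0.7 - (-0.2)(0.4) = -0.62; z^3-coef -(-0.2)(-0.7) = -0.14.]
Remaining roots from the quadratic factor 1 + (0.4) z + (-0.7) z^2:
  Set 1 + (0.4) z + (-0.7) z^2 = 0, i.e. a z^2 + b z + c = 0 with a = -0.7, b = 0.4, c = 1.
  Discriminant D = b^2 - 4ac = (0.4)^2 - 4*(-0.7)*1 = 0.16 - (-2.8) = 2.96.
  D >= 0, so the roots are real: z = (-b +/- sqrt(D)) / (2a) = (-0.4 +/- 1.720465) / (-1.4).
    z_1 = (-0.4 + 1.720465) / (-1.4) = -0.9432,   |z_1| = 0.9432.
    z_2 = (-0.4 - 1.720465) / (-1.4) = 1.5146,   |z_2| = 1.5146.
Moduli of all roots: 5.0000, 0.9432, 1.5146.
All moduli strictly greater than 1? No.
Verdict: Not invertible.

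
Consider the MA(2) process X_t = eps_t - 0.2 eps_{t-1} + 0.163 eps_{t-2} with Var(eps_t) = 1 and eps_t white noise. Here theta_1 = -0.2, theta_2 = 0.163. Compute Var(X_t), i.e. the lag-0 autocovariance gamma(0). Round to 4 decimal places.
\gamma(0) = 1.0666

For an MA(q) process X_t = eps_t + sum_i theta_i eps_{t-i} with
Var(eps_t) = sigma^2, the variance is
  gamma(0) = sigma^2 * (1 + sum_i theta_i^2).
  sum_i theta_i^2 = (-0.2)^2 + (0.163)^2 = 0.04 + 0.026569 = 0.066569.
  gamma(0) = 1 * (1 + 0.066569) = 1 * 1.066569 = 1.066569, which rounds to 1.0666.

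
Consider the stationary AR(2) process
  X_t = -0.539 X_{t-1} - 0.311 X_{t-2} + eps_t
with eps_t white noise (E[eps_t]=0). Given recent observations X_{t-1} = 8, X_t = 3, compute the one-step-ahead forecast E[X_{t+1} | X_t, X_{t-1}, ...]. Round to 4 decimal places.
E[X_{t+1} \mid \mathcal F_t] = -4.1050

For an AR(p) model X_t = c + sum_i phi_i X_{t-i} + eps_t, the
one-step-ahead conditional mean is
  E[X_{t+1} | X_t, ...] = c + sum_i phi_i X_{t+1-i}.
Substitute known values:
  E[X_{t+1} | ...] = (-0.539) * (3) + (-0.311) * (8)
                   = -4.1050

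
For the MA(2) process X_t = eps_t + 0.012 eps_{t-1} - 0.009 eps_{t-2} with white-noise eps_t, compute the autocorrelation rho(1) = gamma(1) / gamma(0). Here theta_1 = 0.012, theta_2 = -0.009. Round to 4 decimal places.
\rho(1) = 0.0119

For an MA(q) process with theta_0 = 1, the autocovariance is
  gamma(k) = sigma^2 * sum_{i=0..q-k} theta_i * theta_{i+k},
and rho(k) = gamma(k) / gamma(0). Sigma^2 cancels.
  numerator   = (1)*(0.012) + (0.012)*(-0.009) = 0.011892.
  denominator = (1)^2 + (0.012)^2 + (-0.009)^2 = 1.000225.
  rho(1) = 0.011892 / 1.000225 = 0.0119.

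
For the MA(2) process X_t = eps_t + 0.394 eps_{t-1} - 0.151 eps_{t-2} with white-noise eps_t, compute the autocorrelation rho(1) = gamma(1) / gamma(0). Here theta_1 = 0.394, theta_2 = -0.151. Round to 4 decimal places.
\rho(1) = 0.2840

For an MA(q) process with theta_0 = 1, the autocovariance is
  gamma(k) = sigma^2 * sum_{i=0..q-k} theta_i * theta_{i+k},
and rho(k) = gamma(k) / gamma(0). Sigma^2 cancels.
  numerator   = (1)*(0.394) + (0.394)*(-0.151) = 0.334506.
  denominator = (1)^2 + (0.394)^2 + (-0.151)^2 = 1.178037.
  rho(1) = 0.334506 / 1.178037 = 0.2840.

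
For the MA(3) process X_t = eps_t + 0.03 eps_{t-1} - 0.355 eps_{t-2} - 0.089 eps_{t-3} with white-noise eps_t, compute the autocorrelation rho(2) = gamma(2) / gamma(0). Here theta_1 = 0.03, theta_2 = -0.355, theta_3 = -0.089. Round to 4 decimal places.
\rho(2) = -0.3152

For an MA(q) process with theta_0 = 1, the autocovariance is
  gamma(k) = sigma^2 * sum_{i=0..q-k} theta_i * theta_{i+k},
and rho(k) = gamma(k) / gamma(0). Sigma^2 cancels.
  numerator   = (1)*(-0.355) + (0.03)*(-0.089) = -0.35767.
  denominator = (1)^2 + (0.03)^2 + (-0.355)^2 + (-0.089)^2 = 1.134846.
  rho(2) = -0.35767 / 1.134846 = -0.3152.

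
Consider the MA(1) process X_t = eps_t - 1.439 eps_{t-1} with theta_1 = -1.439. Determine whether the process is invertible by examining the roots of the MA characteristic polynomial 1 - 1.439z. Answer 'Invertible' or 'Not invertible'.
\text{Not invertible}

The MA(q) characteristic polynomial is P(z) = 1 - 1.439z.
Invertibility requires all roots to lie outside the unit circle, i.e. |z| > 1 for every root.
This is linear in z: 1 + (-1.439) z = 0  =>  z = -1/(-1.439) = 0.694927,  |z| = 0.694927.
Moduli of all roots: 0.6949.
All moduli strictly greater than 1? No.
Verdict: Not invertible.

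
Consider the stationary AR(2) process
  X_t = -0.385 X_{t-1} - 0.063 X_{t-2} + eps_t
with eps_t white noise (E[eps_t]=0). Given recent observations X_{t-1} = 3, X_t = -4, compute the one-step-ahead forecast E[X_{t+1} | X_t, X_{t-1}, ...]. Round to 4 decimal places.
E[X_{t+1} \mid \mathcal F_t] = 1.3510

For an AR(p) model X_t = c + sum_i phi_i X_{t-i} + eps_t, the
one-step-ahead conditional mean is
  E[X_{t+1} | X_t, ...] = c + sum_i phi_i X_{t+1-i}.
Substitute known values:
  E[X_{t+1} | ...] = (-0.385) * (-4) + (-0.063) * (3)
                   = 1.3510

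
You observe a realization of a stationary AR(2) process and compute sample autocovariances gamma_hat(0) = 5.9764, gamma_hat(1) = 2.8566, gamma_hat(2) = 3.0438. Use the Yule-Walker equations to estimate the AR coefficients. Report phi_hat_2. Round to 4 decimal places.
\hat\phi_{2} = 0.3640

The Yule-Walker equations for an AR(p) process read, in matrix form,
  Gamma_p phi = r_p,   with   (Gamma_p)_{ij} = gamma(|i - j|),
                       (r_p)_i = gamma(i),   i,j = 1..p.
Substitute the sample gammas (Toeplitz matrix and right-hand side of size 2):
  Gamma_p = [[5.9764, 2.8566], [2.8566, 5.9764]]
  r_p     = [2.8566, 3.0438]
Written out:
  5.9764 phi_1 + 2.8566 phi_2 = 2.8566
  2.8566 phi_1 + 5.9764 phi_2 = 3.0438
Solve by Cramer's rule:
  det = gamma(0)^2 - gamma(1)^2 = (5.9764)^2 - (2.8566)^2 = 35.71735696 - 8.16016356 = 27.5571934
  phi_hat_1 = [gamma(1) gamma(0) - gamma(1) gamma(2)] / det = [(2.8566)(5.9764) - (2.8566)(3.0438)] / 27.5571934 = 8.37726516 / 27.5571934 = 0.304
  phi_hat_2 = [gamma(0) gamma(2) - gamma(1)^2] / det = [(5.9764)(3.0438) - (2.8566)^2] / 27.5571934 = 10.03080276 / 27.5571934 = 0.364
So phi_hat = [0.3040, 0.3640].
Therefore phi_hat_2 = 0.3640.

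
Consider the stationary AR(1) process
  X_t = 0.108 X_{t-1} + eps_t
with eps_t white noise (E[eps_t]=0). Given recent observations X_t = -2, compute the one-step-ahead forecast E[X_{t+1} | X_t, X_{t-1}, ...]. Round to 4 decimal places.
E[X_{t+1} \mid \mathcal F_t] = -0.2160

For an AR(p) model X_t = c + sum_i phi_i X_{t-i} + eps_t, the
one-step-ahead conditional mean is
  E[X_{t+1} | X_t, ...] = c + sum_i phi_i X_{t+1-i}.
Substitute known values:
  E[X_{t+1} | ...] = (0.108) * (-2)
                   = -0.2160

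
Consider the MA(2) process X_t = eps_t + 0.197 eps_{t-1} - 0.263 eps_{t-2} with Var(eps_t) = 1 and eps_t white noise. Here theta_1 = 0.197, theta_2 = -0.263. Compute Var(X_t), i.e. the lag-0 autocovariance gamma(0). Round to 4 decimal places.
\gamma(0) = 1.1080

For an MA(q) process X_t = eps_t + sum_i theta_i eps_{t-i} with
Var(eps_t) = sigma^2, the variance is
  gamma(0) = sigma^2 * (1 + sum_i theta_i^2).
  sum_i theta_i^2 = (0.197)^2 + (-0.263)^2 = 0.038809 + 0.069169 = 0.107978.
  gamma(0) = 1 * (1 + 0.107978) = 1 * 1.107978 = 1.107978, which rounds to 1.1080.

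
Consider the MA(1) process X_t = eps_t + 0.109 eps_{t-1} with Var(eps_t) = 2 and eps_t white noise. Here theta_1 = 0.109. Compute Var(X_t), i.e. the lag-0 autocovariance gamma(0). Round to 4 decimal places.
\gamma(0) = 2.0238

For an MA(q) process X_t = eps_t + sum_i theta_i eps_{t-i} with
Var(eps_t) = sigma^2, the variance is
  gamma(0) = sigma^2 * (1 + sum_i theta_i^2).
  sum_i theta_i^2 = (0.109)^2 = 0.011881.
  gamma(0) = 2 * (1 + 0.011881) = 2 * 1.011881 = 2.023762, which rounds to 2.0238.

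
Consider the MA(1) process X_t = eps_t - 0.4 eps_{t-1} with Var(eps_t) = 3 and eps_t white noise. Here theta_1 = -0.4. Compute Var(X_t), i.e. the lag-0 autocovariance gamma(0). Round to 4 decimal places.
\gamma(0) = 3.4800

For an MA(q) process X_t = eps_t + sum_i theta_i eps_{t-i} with
Var(eps_t) = sigma^2, the variance is
  gamma(0) = sigma^2 * (1 + sum_i theta_i^2).
  sum_i theta_i^2 = (-0.4)^2 = 0.16.
  gamma(0) = 3 * (1 + 0.16) = 3 * 1.16 = 3.48, which rounds to 3.4800.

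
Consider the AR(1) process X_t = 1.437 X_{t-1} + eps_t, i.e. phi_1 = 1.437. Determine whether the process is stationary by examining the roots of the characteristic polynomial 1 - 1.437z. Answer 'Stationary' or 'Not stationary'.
\text{Not stationary}

The AR(p) characteristic polynomial is P(z) = 1 - 1.437z.
Stationarity requires all roots to lie outside the unit circle, i.e. |z| > 1 for every root.
This is linear in z: 1 + (-1.437) z = 0  =>  z = -1/(-1.437) = 0.695894,  |z| = 0.695894.
Moduli of all roots: 0.6959.
All moduli strictly greater than 1? No.
Verdict: Not stationary.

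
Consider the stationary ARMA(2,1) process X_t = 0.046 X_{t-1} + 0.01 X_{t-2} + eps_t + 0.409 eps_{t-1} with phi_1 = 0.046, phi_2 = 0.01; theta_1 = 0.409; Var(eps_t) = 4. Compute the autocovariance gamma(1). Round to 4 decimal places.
\gamma(1) = 1.8770

Multiply the model equation by X_{t-k} and take expectations. With theta_0 = psi_0 = 1 and psi_j the MA(infinity) weights, this gives
  gamma(k) - sum_i phi_i gamma(k-i) = c_k,
  c_k = sigma^2 * sum_{j=k..q} theta_j psi_{j-k}   (c_k = 0 for k > q),
using gamma(-m) = gamma(m).
psi-weights needed (psi_j = theta_j + sum_i phi_i psi_{j-i}):
  psi_1 = theta_1 + phi_1 = 0.409 + (0.046) = 0.455
Right-hand sides:
  c_0 = sigma^2 (1 + theta_1 psi_1) = 4 * (1 + (0.409)(0.455)) = 4 * 1.186095 = 4.74438
  c_1 = sigma^2 theta_1 = 4 * (0.409) = 1.636
  c_2 = 0
Equations for k = 0, 1, 2 (AR order 2, c_2 = 0):
  (E0) gamma(0) = phi_1 gamma(1) + phi_2 gamma(2) + c_0
  (E1) gamma(1) = phi_1 gamma(0) + phi_2 gamma(1) + c_1
  (E2) gamma(2) = phi_1 gamma(1) + phi_2 gamma(0)
From (E1): gamma(1) = A gamma(0) + B with
  A = phi_1 / (1 - phi_2) = 0.046 / 0.99 = 0.046465,   B = c_1 / (1 - phi_2) = 1.636 / 0.99 = 1.652525.
Insert (E2) into (E0): gamma(0) (1 - phi_2^2) = phi_1 (1 + phi_2) gamma(1) + c_0.
  phi_1 (1 + phi_2) = (0.046)(1.01) = 0.04646,   1 - phi_2^2 = 0.9999.
Replace gamma(1) by A gamma(0) + B and collect gamma(0):
  gamma(0) [0.9999 - (0.04646)(0.046465)] = (0.04646)(1.652525) + 4.74438
  gamma(0) * 0.997741 = 4.821156
  gamma(0) = 4.821156 / 0.997741 = 4.832071.
  gamma(1) = A gamma(0) + B = (0.046465)(4.832071) + (1.652525) = 1.877046.
Therefore gamma(1) = 1.8770 (to 4 decimal places).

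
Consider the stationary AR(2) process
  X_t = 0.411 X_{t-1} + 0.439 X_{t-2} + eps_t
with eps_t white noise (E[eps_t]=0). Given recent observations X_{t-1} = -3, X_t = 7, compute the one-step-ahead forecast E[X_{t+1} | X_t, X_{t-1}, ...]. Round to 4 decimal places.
E[X_{t+1} \mid \mathcal F_t] = 1.5600

For an AR(p) model X_t = c + sum_i phi_i X_{t-i} + eps_t, the
one-step-ahead conditional mean is
  E[X_{t+1} | X_t, ...] = c + sum_i phi_i X_{t+1-i}.
Substitute known values:
  E[X_{t+1} | ...] = (0.411) * (7) + (0.439) * (-3)
                   = 1.5600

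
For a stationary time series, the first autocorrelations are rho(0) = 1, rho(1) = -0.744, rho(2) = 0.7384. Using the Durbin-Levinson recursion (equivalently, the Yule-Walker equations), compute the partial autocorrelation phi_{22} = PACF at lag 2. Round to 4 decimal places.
\phi_{22} = 0.4141

The PACF at lag k is phi_{kk}, the last component of the solution
to the Yule-Walker system G_k phi = r_k where
  (G_k)_{ij} = rho(|i - j|), (r_k)_i = rho(i), i,j = 1..k.
Equivalently, Durbin-Levinson gives phi_{kk} iteratively:
  phi_{11} = rho(1)
  phi_{kk} = [rho(k) - sum_{j=1..k-1} phi_{k-1,j} rho(k-j)]
            / [1 - sum_{j=1..k-1} phi_{k-1,j} rho(j)],
  phi_{k,j} = phi_{k-1,j} - phi_{kk} phi_{k-1,k-j},  j = 1..k-1.
Step k = 1:
  phi_11 = rho(1) = -0.744.
Step k = 2:
  phi_22 = [rho(2) - phi_11 rho(1)] / [1 - phi_11 rho(1)] = [0.7384 - (-0.744)(-0.744)] / [1 - (-0.744)(-0.744)]
         = 0.184864 / 0.446464 = 0.4141.
Therefore phi_{22} = 0.4141.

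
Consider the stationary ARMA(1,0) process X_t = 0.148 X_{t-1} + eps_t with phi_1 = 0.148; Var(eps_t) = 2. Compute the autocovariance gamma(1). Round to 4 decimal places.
\gamma(1) = 0.3026

Multiply the model equation by X_{t-k} and take expectations. With theta_0 = psi_0 = 1 and psi_j the MA(infinity) weights, this gives
  gamma(k) - sum_i phi_i gamma(k-i) = c_k,
  c_k = sigma^2 * sum_{j=k..q} theta_j psi_{j-k}   (c_k = 0 for k > q),
using gamma(-m) = gamma(m).
Pure AR (q = 0): c_0 = sigma^2 = 2, c_k = 0 for k >= 1.
Equations for k = 0 and k = 1 (AR order 1):
  gamma(0) = phi_1 gamma(1) + c_0
  gamma(1) = phi_1 gamma(0) + c_1
Substituting the second into the first: gamma(0) (1 - phi_1^2) = c_0 + phi_1 c_1, so
  gamma(0) = c_0 / (1 - phi_1^2) = 2 / (1 - (0.148)^2) = 2 / 0.978096 = 2.044789.
  gamma(1) = phi_1 gamma(0) = (0.148)(2.044789) = 0.302629.
Therefore gamma(1) = 0.3026 (to 4 decimal places).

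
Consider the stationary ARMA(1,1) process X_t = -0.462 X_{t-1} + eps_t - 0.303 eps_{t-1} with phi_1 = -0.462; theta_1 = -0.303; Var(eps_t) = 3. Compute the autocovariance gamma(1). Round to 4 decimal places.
\gamma(1) = -3.3262

Multiply the model equation by X_{t-k} and take expectations. With theta_0 = psi_0 = 1 and psi_j the MA(infinity) weights, this gives
  gamma(k) - sum_i phi_i gamma(k-i) = c_k,
  c_k = sigma^2 * sum_{j=k..q} theta_j psi_{j-k}   (c_k = 0 for k > q),
using gamma(-m) = gamma(m).
psi-weights needed (psi_j = theta_j + sum_i phi_i psi_{j-i}):
  psi_1 = theta_1 + phi_1 = -0.303 + (-0.462) = -0.765
Right-hand sides:
  c_0 = sigma^2 (1 + theta_1 psi_1) = 3 * (1 + (-0.303)(-0.765)) = 3 * 1.231795 = 3.695385
  c_1 = sigma^2 theta_1 = 3 * (-0.303) = -0.909
  c_2 = 0
Equations for k = 0 and k = 1 (AR order 1):
  gamma(0) = phi_1 gamma(1) + c_0
  gamma(1) = phi_1 gamma(0) + c_1
Substituting the second into the first: gamma(0) (1 - phi_1^2) = c_0 + phi_1 c_1, so
  gamma(0) = (c_0 + phi_1 c_1) / (1 - phi_1^2) = (3.695385 + (-0.462)(-0.909)) / (1 - (-0.462)^2) = 4.115343 / 0.786556 = 5.232104.
  gamma(1) = phi_1 gamma(0) + c_1 = (-0.462)(5.232104) + (-0.909) = -3.326232.
Therefore gamma(1) = -3.3262 (to 4 decimal places).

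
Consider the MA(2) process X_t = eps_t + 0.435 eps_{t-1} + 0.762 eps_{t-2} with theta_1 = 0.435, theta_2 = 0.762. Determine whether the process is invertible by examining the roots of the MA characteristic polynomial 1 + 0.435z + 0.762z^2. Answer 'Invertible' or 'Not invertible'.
\text{Invertible}

The MA(q) characteristic polynomial is P(z) = 1 + 0.435z + 0.762z^2.
Invertibility requires all roots to lie outside the unit circle, i.e. |z| > 1 for every root.
Set 1 + (0.435) z + (0.762) z^2 = 0, i.e. a z^2 + b z + c = 0 with a = 0.762, b = 0.435, c = 1.
Discriminant D = b^2 - 4ac = (0.435)^2 - 4*(0.762)*1 = 0.189225 - (3.048) = -2.858775.
D < 0, so the roots are the complex-conjugate pair z = (-b +/- i sqrt(-D)) / (2a) = -0.2854 +/- 1.1094i.
For a conjugate pair |z|^2 = z * conj(z) = (product of roots) = c/a = 1/(0.762) = 1.312336, so |z| = sqrt(1.312336) = 1.1456 for both roots.
Moduli of all roots: 1.1456, 1.1456.
All moduli strictly greater than 1? Yes.
Verdict: Invertible.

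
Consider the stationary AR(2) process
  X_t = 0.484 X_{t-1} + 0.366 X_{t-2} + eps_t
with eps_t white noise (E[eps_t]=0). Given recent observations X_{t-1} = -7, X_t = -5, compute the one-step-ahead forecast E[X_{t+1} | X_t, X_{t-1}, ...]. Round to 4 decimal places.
E[X_{t+1} \mid \mathcal F_t] = -4.9820

For an AR(p) model X_t = c + sum_i phi_i X_{t-i} + eps_t, the
one-step-ahead conditional mean is
  E[X_{t+1} | X_t, ...] = c + sum_i phi_i X_{t+1-i}.
Substitute known values:
  E[X_{t+1} | ...] = (0.484) * (-5) + (0.366) * (-7)
                   = -4.9820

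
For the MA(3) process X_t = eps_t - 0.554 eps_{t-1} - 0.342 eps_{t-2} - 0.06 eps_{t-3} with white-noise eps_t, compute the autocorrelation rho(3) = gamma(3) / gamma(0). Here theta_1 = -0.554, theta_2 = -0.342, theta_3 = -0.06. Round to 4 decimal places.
\rho(3) = -0.0420

For an MA(q) process with theta_0 = 1, the autocovariance is
  gamma(k) = sigma^2 * sum_{i=0..q-k} theta_i * theta_{i+k},
and rho(k) = gamma(k) / gamma(0). Sigma^2 cancels.
  numerator   = (1)*(-0.06) = -0.06.
  denominator = (1)^2 + (-0.554)^2 + (-0.342)^2 + (-0.06)^2 = 1.42748.
  rho(3) = -0.06 / 1.42748 = -0.0420.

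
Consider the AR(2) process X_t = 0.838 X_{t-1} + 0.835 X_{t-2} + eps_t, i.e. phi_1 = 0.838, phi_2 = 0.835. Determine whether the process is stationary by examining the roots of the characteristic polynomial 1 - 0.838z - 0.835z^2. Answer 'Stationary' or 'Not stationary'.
\text{Not stationary}

The AR(p) characteristic polynomial is P(z) = 1 - 0.838z - 0.835z^2.
Stationarity requires all roots to lie outside the unit circle, i.e. |z| > 1 for every root.
Set 1 + (-0.838) z + (-0.835) z^2 = 0, i.e. a z^2 + b z + c = 0 with a = -0.835, b = -0.838, c = 1.
Discriminant D = b^2 - 4ac = (-0.838)^2 - 4*(-0.835)*1 = 0.702244 - (-3.34) = 4.042244.
D >= 0, so the roots are real: z = (-b +/- sqrt(D)) / (2a) = (0.838 +/- 2.010533) / (-1.67).
  z_1 = (0.838 + 2.010533) / (-1.67) = -1.7057,   |z_1| = 1.7057.
  z_2 = (0.838 - 2.010533) / (-1.67) = 0.7021,   |z_2| = 0.7021.
Moduli of all roots: 1.7057, 0.7021.
All moduli strictly greater than 1? No.
Verdict: Not stationary.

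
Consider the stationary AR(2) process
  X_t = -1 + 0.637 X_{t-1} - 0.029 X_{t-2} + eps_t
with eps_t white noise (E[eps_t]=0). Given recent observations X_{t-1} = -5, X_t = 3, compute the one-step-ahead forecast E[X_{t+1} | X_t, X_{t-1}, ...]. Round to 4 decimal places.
E[X_{t+1} \mid \mathcal F_t] = 1.0560

For an AR(p) model X_t = c + sum_i phi_i X_{t-i} + eps_t, the
one-step-ahead conditional mean is
  E[X_{t+1} | X_t, ...] = c + sum_i phi_i X_{t+1-i}.
Substitute known values:
  E[X_{t+1} | ...] = -1 + (0.637) * (3) + (-0.029) * (-5)
                   = 1.0560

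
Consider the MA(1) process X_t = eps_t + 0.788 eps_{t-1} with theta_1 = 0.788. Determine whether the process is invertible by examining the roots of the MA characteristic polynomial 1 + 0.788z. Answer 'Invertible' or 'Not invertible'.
\text{Invertible}

The MA(q) characteristic polynomial is P(z) = 1 + 0.788z.
Invertibility requires all roots to lie outside the unit circle, i.e. |z| > 1 for every root.
This is linear in z: 1 + (0.788) z = 0  =>  z = -1/(0.788) = -1.269036,  |z| = 1.269036.
Moduli of all roots: 1.2690.
All moduli strictly greater than 1? Yes.
Verdict: Invertible.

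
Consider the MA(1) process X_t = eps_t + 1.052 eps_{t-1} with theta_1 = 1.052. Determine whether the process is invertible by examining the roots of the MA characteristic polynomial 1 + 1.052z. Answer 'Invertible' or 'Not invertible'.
\text{Not invertible}

The MA(q) characteristic polynomial is P(z) = 1 + 1.052z.
Invertibility requires all roots to lie outside the unit circle, i.e. |z| > 1 for every root.
This is linear in z: 1 + (1.052) z = 0  =>  z = -1/(1.052) = -0.95057,  |z| = 0.95057.
Moduli of all roots: 0.9506.
All moduli strictly greater than 1? No.
Verdict: Not invertible.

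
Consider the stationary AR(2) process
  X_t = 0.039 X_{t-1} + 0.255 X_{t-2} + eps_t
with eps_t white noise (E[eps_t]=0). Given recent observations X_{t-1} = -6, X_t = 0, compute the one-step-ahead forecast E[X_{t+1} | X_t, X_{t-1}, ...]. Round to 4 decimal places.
E[X_{t+1} \mid \mathcal F_t] = -1.5300

For an AR(p) model X_t = c + sum_i phi_i X_{t-i} + eps_t, the
one-step-ahead conditional mean is
  E[X_{t+1} | X_t, ...] = c + sum_i phi_i X_{t+1-i}.
Substitute known values:
  E[X_{t+1} | ...] = (0.039) * (0) + (0.255) * (-6)
                   = -1.5300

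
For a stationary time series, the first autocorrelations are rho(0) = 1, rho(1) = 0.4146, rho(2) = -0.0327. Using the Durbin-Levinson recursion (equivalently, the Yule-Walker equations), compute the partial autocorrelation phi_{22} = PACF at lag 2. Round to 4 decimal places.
\phi_{22} = -0.2471

The PACF at lag k is phi_{kk}, the last component of the solution
to the Yule-Walker system G_k phi = r_k where
  (G_k)_{ij} = rho(|i - j|), (r_k)_i = rho(i), i,j = 1..k.
Equivalently, Durbin-Levinson gives phi_{kk} iteratively:
  phi_{11} = rho(1)
  phi_{kk} = [rho(k) - sum_{j=1..k-1} phi_{k-1,j} rho(k-j)]
            / [1 - sum_{j=1..k-1} phi_{k-1,j} rho(j)],
  phi_{k,j} = phi_{k-1,j} - phi_{kk} phi_{k-1,k-j},  j = 1..k-1.
Step k = 1:
  phi_11 = rho(1) = 0.4146.
Step k = 2:
  phi_22 = [rho(2) - phi_11 rho(1)] / [1 - phi_11 rho(1)] = [-0.0327 - (0.4146)(0.4146)] / [1 - (0.4146)(0.4146)]
         = -0.20459316 / 0.82810684 = -0.2471.
Therefore phi_{22} = -0.2471.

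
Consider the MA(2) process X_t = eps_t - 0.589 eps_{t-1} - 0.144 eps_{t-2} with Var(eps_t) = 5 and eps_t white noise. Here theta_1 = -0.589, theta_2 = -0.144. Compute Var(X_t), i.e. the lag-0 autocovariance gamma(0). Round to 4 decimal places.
\gamma(0) = 6.8383

For an MA(q) process X_t = eps_t + sum_i theta_i eps_{t-i} with
Var(eps_t) = sigma^2, the variance is
  gamma(0) = sigma^2 * (1 + sum_i theta_i^2).
  sum_i theta_i^2 = (-0.589)^2 + (-0.144)^2 = 0.346921 + 0.020736 = 0.367657.
  gamma(0) = 5 * (1 + 0.367657) = 5 * 1.367657 = 6.838285, which rounds to 6.8383.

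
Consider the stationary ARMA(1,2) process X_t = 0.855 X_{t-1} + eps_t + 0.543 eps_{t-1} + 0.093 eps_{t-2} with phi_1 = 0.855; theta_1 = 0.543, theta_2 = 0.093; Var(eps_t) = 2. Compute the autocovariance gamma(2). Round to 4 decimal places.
\gamma(2) = 14.6778

Multiply the model equation by X_{t-k} and take expectations. With theta_0 = psi_0 = 1 and psi_j the MA(infinity) weights, this gives
  gamma(k) - sum_i phi_i gamma(k-i) = c_k,
  c_k = sigma^2 * sum_{j=k..q} theta_j psi_{j-k}   (c_k = 0 for k > q),
using gamma(-m) = gamma(m).
psi-weights needed (psi_j = theta_j + sum_i phi_i psi_{j-i}):
  psi_1 = theta_1 + phi_1 = 0.543 + (0.855) = 1.398
  psi_2 = theta_2 + phi_1 psi_1 = 0.093 + (0.855)(1.398) = 1.28829
Right-hand sides:
  c_0 = sigma^2 (1 + theta_1 psi_1 + theta_2 psi_2) = 2 * (1 + (0.543)(1.398) + (0.093)(1.28829)) = 2 * 1.878925 = 3.75785
  c_1 = sigma^2 (theta_1 + theta_2 psi_1) = 2 * (0.543 + (0.093)(1.398)) = 1.346028
  c_2 = sigma^2 theta_2 = 2 * (0.093) = 0.186
Equations for k = 0 and k = 1 (AR order 1):
  gamma(0) = phi_1 gamma(1) + c_0
  gamma(1) = phi_1 gamma(0) + c_1
Substituting the second into the first: gamma(0) (1 - phi_1^2) = c_0 + phi_1 c_1, so
  gamma(0) = (c_0 + phi_1 c_1) / (1 - phi_1^2) = (3.75785 + (0.855)(1.346028)) / (1 - (0.855)^2) = 4.908704 / 0.268975 = 18.249666.
  gamma(1) = phi_1 gamma(0) + c_1 = (0.855)(18.249666) + (1.346028) = 16.949492.
For k = 2: gamma(2) = phi_1 gamma(1) + c_2
  = (0.855)(16.949492) + (0.186) = 14.677816.
Therefore gamma(2) = 14.6778 (to 4 decimal places).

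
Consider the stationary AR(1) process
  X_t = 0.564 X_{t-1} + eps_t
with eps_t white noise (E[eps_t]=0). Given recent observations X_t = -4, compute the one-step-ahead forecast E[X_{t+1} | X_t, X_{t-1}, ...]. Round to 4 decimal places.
E[X_{t+1} \mid \mathcal F_t] = -2.2560

For an AR(p) model X_t = c + sum_i phi_i X_{t-i} + eps_t, the
one-step-ahead conditional mean is
  E[X_{t+1} | X_t, ...] = c + sum_i phi_i X_{t+1-i}.
Substitute known values:
  E[X_{t+1} | ...] = (0.564) * (-4)
                   = -2.2560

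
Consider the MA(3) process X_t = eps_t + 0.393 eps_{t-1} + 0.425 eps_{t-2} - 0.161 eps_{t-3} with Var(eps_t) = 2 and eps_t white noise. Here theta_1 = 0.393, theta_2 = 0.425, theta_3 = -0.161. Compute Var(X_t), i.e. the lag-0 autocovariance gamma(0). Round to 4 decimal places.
\gamma(0) = 2.7220

For an MA(q) process X_t = eps_t + sum_i theta_i eps_{t-i} with
Var(eps_t) = sigma^2, the variance is
  gamma(0) = sigma^2 * (1 + sum_i theta_i^2).
  sum_i theta_i^2 = (0.393)^2 + (0.425)^2 + (-0.161)^2 = 0.154449 + 0.180625 + 0.025921 = 0.360995.
  gamma(0) = 2 * (1 + 0.360995) = 2 * 1.360995 = 2.72199, which rounds to 2.7220.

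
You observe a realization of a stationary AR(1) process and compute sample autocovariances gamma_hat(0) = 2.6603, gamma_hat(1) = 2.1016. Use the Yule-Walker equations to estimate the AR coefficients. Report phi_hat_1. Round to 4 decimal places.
\hat\phi_{1} = 0.7900

The Yule-Walker equations for an AR(p) process read, in matrix form,
  Gamma_p phi = r_p,   with   (Gamma_p)_{ij} = gamma(|i - j|),
                       (r_p)_i = gamma(i),   i,j = 1..p.
Substitute the sample gammas (Toeplitz matrix and right-hand side of size 1):
  Gamma_p = [[2.6603]]
  r_p     = [2.1016]
With p = 1 this is the single equation gamma(0) phi_1 = gamma(1):
  phi_hat_1 = gamma(1) / gamma(0) = 2.1016 / 2.6603 = 0.7900.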